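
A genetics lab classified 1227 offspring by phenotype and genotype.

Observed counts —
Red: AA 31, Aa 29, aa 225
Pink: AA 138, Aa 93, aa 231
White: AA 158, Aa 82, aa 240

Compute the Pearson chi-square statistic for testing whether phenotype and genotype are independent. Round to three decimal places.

Row totals: 285, 462, 480. Column totals: 327, 204, 696. Grand total N = 1227.
Expected counts (row total × column total / N):
  Red, AA: 285×327/1227 = 75.9535
  Red, Aa: 285×204/1227 = 47.3839
  Red, aa: 285×696/1227 = 161.6626
  Pink, AA: 462×327/1227 = 123.1247
  Pink, Aa: 462×204/1227 = 76.8117
  Pink, aa: 462×696/1227 = 262.0636
  White, AA: 480×327/1227 = 127.9218
  White, Aa: 480×204/1227 = 79.8044
  White, aa: 480×696/1227 = 272.2738
Contributions (O − E)²/E:
  (31 − 75.9535)²/75.9535 = 26.6060
  (29 − 47.3839)²/47.3839 = 7.1325
  (225 − 161.6626)²/161.6626 = 24.8148
  (138 − 123.1247)²/123.1247 = 1.7972
  (93 − 76.8117)²/76.8117 = 3.4117
  (231 − 262.0636)²/262.0636 = 3.6821
  (158 − 127.9218)²/127.9218 = 7.0723
  (82 − 79.8044)²/79.8044 = 0.0604
  (240 − 272.2738)²/272.2738 = 3.8256
χ² = 26.6060 + 7.1325 + 24.8148 + 1.7972 + 3.4117 + 3.6821 + 7.0723 + 0.0604 + 3.8256 = 78.403

78.403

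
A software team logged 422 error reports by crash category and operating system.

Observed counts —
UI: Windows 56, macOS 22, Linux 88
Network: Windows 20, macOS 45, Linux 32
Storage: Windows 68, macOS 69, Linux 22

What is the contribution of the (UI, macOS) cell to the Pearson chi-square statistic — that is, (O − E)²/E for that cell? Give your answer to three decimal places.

18.545

Row total (UI) = 166; column total (macOS) = 136; N = 422.
Expected count E = 166 × 136 / 422 = 53.4976.
Contribution = (O − E)²/E = (22 − 53.4976)² / 53.4976 = 18.545.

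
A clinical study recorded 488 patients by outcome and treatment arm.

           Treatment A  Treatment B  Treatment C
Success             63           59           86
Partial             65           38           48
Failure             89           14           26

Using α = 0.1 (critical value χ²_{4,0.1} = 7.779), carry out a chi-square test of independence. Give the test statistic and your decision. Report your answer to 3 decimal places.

Row totals: 208, 151, 129. Column totals: 217, 111, 160. Grand total N = 488.
Expected counts (row total × column total / N):
  Success, Treatment A: 208×217/488 = 92.4918
  Success, Treatment B: 208×111/488 = 47.3115
  Success, Treatment C: 208×160/488 = 68.1967
  Partial, Treatment A: 151×217/488 = 67.1455
  Partial, Treatment B: 151×111/488 = 34.3463
  Partial, Treatment C: 151×160/488 = 49.5082
  Failure, Treatment A: 129×217/488 = 57.3627
  Failure, Treatment B: 129×111/488 = 29.3422
  Failure, Treatment C: 129×160/488 = 42.2951
Contributions (O − E)²/E:
  (63 − 92.4918)²/92.4918 = 9.4037
  (59 − 47.3115)²/47.3115 = 2.8877
  (86 − 68.1967)²/68.1967 = 4.6477
  (65 − 67.1455)²/67.1455 = 0.0686
  (38 − 34.3463)²/34.3463 = 0.3887
  (48 − 49.5082)²/49.5082 = 0.0459
  (89 − 57.3627)²/57.3627 = 17.4489
  (14 − 29.3422)²/29.3422 = 8.0220
  (26 − 42.2951)²/42.2951 = 6.2780
χ² = 9.4037 + 2.8877 + 4.6477 + 0.0686 + 0.3887 + 0.0459 + 17.4489 + 8.0220 + 6.2780 = 49.191
df = (3−1)(3−1) = 4. Since 49.191 > 7.779, reject the null hypothesis of independence at α = 0.1.

49.191; reject H₀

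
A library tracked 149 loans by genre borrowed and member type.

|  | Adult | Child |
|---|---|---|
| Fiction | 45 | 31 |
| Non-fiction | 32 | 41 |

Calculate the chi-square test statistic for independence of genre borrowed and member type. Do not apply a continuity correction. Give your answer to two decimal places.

3.52

Row totals: 76, 73. Column totals: 77, 72. Grand total N = 149.
Expected counts (row total × column total / N):
  Fiction, Adult: 76×77/149 = 39.275
  Fiction, Child: 76×72/149 = 36.725
  Non-fiction, Adult: 73×77/149 = 37.725
  Non-fiction, Child: 73×72/149 = 35.275
Contributions (O − E)²/E:
  (45 − 39.275)²/39.275 = 0.8345
  (31 − 36.725)²/36.725 = 0.8925
  (32 − 37.725)²/37.725 = 0.8688
  (41 − 35.275)²/35.275 = 0.9291
χ² = 0.8345 + 0.8925 + 0.8688 + 0.9291 = 3.52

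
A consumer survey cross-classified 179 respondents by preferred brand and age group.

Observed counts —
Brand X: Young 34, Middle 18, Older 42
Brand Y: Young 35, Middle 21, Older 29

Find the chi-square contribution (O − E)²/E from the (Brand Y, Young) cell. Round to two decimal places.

0.15

Row total (Brand Y) = 85; column total (Young) = 69; N = 179.
Expected count E = 85 × 69 / 179 = 32.765.
Contribution = (O − E)²/E = (35 − 32.765)² / 32.765 = 0.15.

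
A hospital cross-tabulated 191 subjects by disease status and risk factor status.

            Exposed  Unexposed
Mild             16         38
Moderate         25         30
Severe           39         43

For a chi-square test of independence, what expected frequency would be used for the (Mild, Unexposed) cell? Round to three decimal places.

Row total (Mild) = 54; column total (Unexposed) = 111; grand total N = 191.
Expected count = (row total × column total) / N = 54 × 111 / 191 = 31.382.

31.382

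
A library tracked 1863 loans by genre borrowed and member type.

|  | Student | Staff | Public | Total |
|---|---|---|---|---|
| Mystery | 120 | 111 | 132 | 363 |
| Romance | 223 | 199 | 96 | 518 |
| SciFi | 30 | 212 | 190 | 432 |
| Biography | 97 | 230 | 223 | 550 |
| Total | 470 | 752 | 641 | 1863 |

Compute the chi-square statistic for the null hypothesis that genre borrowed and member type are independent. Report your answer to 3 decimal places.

Grand total N = 1863.
Expected counts (row total × column total / N):
  Mystery, Student: 363×470/1863 = 91.5781
  Mystery, Staff: 363×752/1863 = 146.5250
  Mystery, Public: 363×641/1863 = 124.8969
  Romance, Student: 518×470/1863 = 130.6817
  Romance, Staff: 518×752/1863 = 209.0907
  Romance, Public: 518×641/1863 = 178.2276
  SciFi, Student: 432×470/1863 = 108.9855
  SciFi, Staff: 432×752/1863 = 174.3768
  SciFi, Public: 432×641/1863 = 148.6377
  Biography, Student: 550×470/1863 = 138.7547
  Biography, Staff: 550×752/1863 = 222.0075
  Biography, Public: 550×641/1863 = 189.2378
Contributions (O − E)²/E:
  (120 − 91.5781)²/91.5781 = 8.8209
  (111 − 146.5250)²/146.5250 = 8.6130
  (132 − 124.8969)²/124.8969 = 0.4040
  (223 − 130.6817)²/130.6817 = 65.2170
  (199 − 209.0907)²/209.0907 = 0.4870
  (96 − 178.2276)²/178.2276 = 37.9368
  (30 − 108.9855)²/108.9855 = 57.2435
  (212 − 174.3768)²/174.3768 = 8.1175
  (190 − 148.6377)²/148.6377 = 11.5101
  (97 − 138.7547)²/138.7547 = 12.5650
  (230 − 222.0075)²/222.0075 = 0.2877
  (223 − 189.2378)²/189.2378 = 6.0236
χ² = 8.8209 + 8.6130 + 0.4040 + 65.2170 + 0.4870 + 37.9368 + 57.2435 + 8.1175 + 11.5101 + 12.5650 + 0.2877 + 6.0236 = 217.226

217.226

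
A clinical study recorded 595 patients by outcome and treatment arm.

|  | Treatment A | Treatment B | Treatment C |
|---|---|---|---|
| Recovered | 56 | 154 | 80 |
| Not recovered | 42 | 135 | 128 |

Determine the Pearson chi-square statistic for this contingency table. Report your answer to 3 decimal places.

Row totals: 290, 305. Column totals: 98, 289, 208. Grand total N = 595.
Expected counts (row total × column total / N):
  Recovered, Treatment A: 290×98/595 = 47.7647
  Recovered, Treatment B: 290×289/595 = 140.8571
  Recovered, Treatment C: 290×208/595 = 101.3782
  Not recovered, Treatment A: 305×98/595 = 50.2353
  Not recovered, Treatment B: 305×289/595 = 148.1429
  Not recovered, Treatment C: 305×208/595 = 106.6218
Contributions (O − E)²/E:
  (56 − 47.7647)²/47.7647 = 1.4199
  (154 − 140.8571)²/140.8571 = 1.2263
  (80 − 101.3782)²/101.3782 = 4.5081
  (42 − 50.2353)²/50.2353 = 1.3500
  (135 − 148.1429)²/148.1429 = 1.1660
  (128 − 106.6218)²/106.6218 = 4.2864
χ² = 1.4199 + 1.2263 + 4.5081 + 1.3500 + 1.1660 + 4.2864 = 13.957

13.957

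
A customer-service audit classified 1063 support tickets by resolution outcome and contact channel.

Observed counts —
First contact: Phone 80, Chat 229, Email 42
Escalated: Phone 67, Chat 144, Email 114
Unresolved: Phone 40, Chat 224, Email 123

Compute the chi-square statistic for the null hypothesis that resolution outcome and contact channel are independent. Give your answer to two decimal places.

73.60

Row totals: 351, 325, 387. Column totals: 187, 597, 279. Grand total N = 1063.
Expected counts (row total × column total / N):
  First contact, Phone: 351×187/1063 = 61.747
  First contact, Chat: 351×597/1063 = 197.128
  First contact, Email: 351×279/1063 = 92.125
  Escalated, Phone: 325×187/1063 = 57.173
  Escalated, Chat: 325×597/1063 = 182.526
  Escalated, Email: 325×279/1063 = 85.301
  Unresolved, Phone: 387×187/1063 = 68.080
  Unresolved, Chat: 387×597/1063 = 217.346
  Unresolved, Email: 387×279/1063 = 101.574
Contributions (O − E)²/E:
  (80 − 61.747)²/61.747 = 5.3958
  (229 − 197.128)²/197.128 = 5.1531
  (42 − 92.125)²/92.125 = 27.2729
  (67 − 57.173)²/57.173 = 1.6891
  (144 − 182.526)²/182.526 = 8.1317
  (114 − 85.301)²/85.301 = 9.6556
  (40 − 68.080)²/68.080 = 11.5818
  (224 − 217.346)²/217.346 = 0.2037
  (123 − 101.574)²/101.574 = 4.5196
χ² = 5.3958 + 5.1531 + 27.2729 + 1.6891 + 8.1317 + 9.6556 + 11.5818 + 0.2037 + 4.5196 = 73.60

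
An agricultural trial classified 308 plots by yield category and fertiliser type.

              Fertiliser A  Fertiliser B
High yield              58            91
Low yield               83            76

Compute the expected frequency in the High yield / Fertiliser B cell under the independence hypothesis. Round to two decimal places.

Row total (High yield) = 149; column total (Fertiliser B) = 167; grand total N = 308.
Expected count = (row total × column total) / N = 149 × 167 / 308 = 80.79.

80.79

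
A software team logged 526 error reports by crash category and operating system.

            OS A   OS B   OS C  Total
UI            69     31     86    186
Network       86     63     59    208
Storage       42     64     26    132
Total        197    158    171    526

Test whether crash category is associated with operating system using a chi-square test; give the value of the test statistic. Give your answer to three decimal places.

Grand total N = 526.
Expected counts (row total × column total / N):
  UI, OS A: 186×197/526 = 69.66160
  UI, OS B: 186×158/526 = 55.87072
  UI, OS C: 186×171/526 = 60.46768
  Network, OS A: 208×197/526 = 77.90114
  Network, OS B: 208×158/526 = 62.47909
  Network, OS C: 208×171/526 = 67.61977
  Storage, OS A: 132×197/526 = 49.43726
  Storage, OS B: 132×158/526 = 39.65019
  Storage, OS C: 132×171/526 = 42.91255
Contributions (O − E)²/E:
  (69 − 69.66160)²/69.66160 = 0.0063
  (31 − 55.87072)²/55.87072 = 11.0711
  (86 − 60.46768)²/60.46768 = 10.7810
  (86 − 77.90114)²/77.90114 = 0.8420
  (63 − 62.47909)²/62.47909 = 0.0043
  (59 − 67.61977)²/67.61977 = 1.0988
  (42 − 49.43726)²/49.43726 = 1.1188
  (64 − 39.65019)²/39.65019 = 14.9536
  (26 − 42.91255)²/42.91255 = 6.6655
χ² = 0.0063 + 11.0711 + 10.7810 + 0.8420 + 0.0043 + 1.0988 + 1.1188 + 14.9536 + 6.6655 = 46.541

46.541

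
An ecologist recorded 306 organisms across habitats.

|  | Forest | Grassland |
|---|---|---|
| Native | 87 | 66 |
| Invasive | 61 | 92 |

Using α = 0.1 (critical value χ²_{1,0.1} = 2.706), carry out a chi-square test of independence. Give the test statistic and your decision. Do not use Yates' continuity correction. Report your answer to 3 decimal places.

8.846; reject H₀

Row totals: 153, 153. Column totals: 148, 158. Grand total N = 306.
Expected counts (row total × column total / N):
  Native, Forest: 153×148/306 = 74.0000
  Native, Grassland: 153×158/306 = 79.0000
  Invasive, Forest: 153×148/306 = 74.0000
  Invasive, Grassland: 153×158/306 = 79.0000
Contributions (O − E)²/E:
  (87 − 74.0000)²/74.0000 = 2.2838
  (66 − 79.0000)²/79.0000 = 2.1392
  (61 − 74.0000)²/74.0000 = 2.2838
  (92 − 79.0000)²/79.0000 = 2.1392
χ² = 2.2838 + 2.1392 + 2.2838 + 2.1392 = 8.846
df = (2−1)(2−1) = 1. Since 8.846 > 2.706, reject the null hypothesis of independence at α = 0.1.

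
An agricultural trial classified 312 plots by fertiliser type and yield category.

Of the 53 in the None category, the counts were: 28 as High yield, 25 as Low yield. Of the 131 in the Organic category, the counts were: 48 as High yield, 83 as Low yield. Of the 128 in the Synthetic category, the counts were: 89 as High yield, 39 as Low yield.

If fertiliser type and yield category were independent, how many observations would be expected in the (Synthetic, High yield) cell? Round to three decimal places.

67.692

Row total (Synthetic) = 128; column total (High yield) = 165; grand total N = 312.
Expected count = (row total × column total) / N = 128 × 165 / 312 = 67.692.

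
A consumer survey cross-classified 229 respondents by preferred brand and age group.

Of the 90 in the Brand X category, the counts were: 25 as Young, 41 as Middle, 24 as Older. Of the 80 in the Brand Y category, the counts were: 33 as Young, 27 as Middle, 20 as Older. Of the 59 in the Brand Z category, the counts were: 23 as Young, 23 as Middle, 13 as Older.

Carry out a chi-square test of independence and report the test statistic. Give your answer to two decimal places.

4.27

Row totals: 90, 80, 59. Column totals: 81, 91, 57. Grand total N = 229.
Expected counts (row total × column total / N):
  Brand X, Young: 90×81/229 = 31.834
  Brand X, Middle: 90×91/229 = 35.764
  Brand X, Older: 90×57/229 = 22.402
  Brand Y, Young: 80×81/229 = 28.297
  Brand Y, Middle: 80×91/229 = 31.790
  Brand Y, Older: 80×57/229 = 19.913
  Brand Z, Young: 59×81/229 = 20.869
  Brand Z, Middle: 59×91/229 = 23.445
  Brand Z, Older: 59×57/229 = 14.686
Contributions (O − E)²/E:
  (25 − 31.834)²/31.834 = 1.4671
  (41 − 35.764)²/35.764 = 0.7666
  (24 − 22.402)²/22.402 = 0.1140
  (33 − 28.297)²/28.297 = 0.7816
  (27 − 31.790)²/31.790 = 0.7217
  (20 − 19.913)²/19.913 = 0.0004
  (23 − 20.869)²/20.869 = 0.2176
  (23 − 23.445)²/23.445 = 0.0084
  (13 − 14.686)²/14.686 = 0.1936
χ² = 1.4671 + 0.7666 + 0.1140 + 0.7816 + 0.7217 + 0.0004 + 0.2176 + 0.0084 + 0.1936 = 4.27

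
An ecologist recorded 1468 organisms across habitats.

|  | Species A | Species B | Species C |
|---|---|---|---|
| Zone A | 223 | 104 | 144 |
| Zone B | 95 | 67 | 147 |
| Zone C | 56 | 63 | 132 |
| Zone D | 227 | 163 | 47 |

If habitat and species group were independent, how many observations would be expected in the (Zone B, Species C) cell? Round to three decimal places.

98.931

Row total (Zone B) = 309; column total (Species C) = 470; grand total N = 1468.
Expected count = (row total × column total) / N = 309 × 470 / 1468 = 98.931.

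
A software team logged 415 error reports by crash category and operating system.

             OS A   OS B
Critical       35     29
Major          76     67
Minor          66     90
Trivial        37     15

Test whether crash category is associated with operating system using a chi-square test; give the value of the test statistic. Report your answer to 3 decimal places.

Row totals: 64, 143, 156, 52. Column totals: 214, 201. Grand total N = 415.
Expected counts (row total × column total / N):
  Critical, OS A: 64×214/415 = 33.0024
  Critical, OS B: 64×201/415 = 30.9976
  Major, OS A: 143×214/415 = 73.7398
  Major, OS B: 143×201/415 = 69.2602
  Minor, OS A: 156×214/415 = 80.4434
  Minor, OS B: 156×201/415 = 75.5566
  Trivial, OS A: 52×214/415 = 26.8145
  Trivial, OS B: 52×201/415 = 25.1855
Contributions (O − E)²/E:
  (35 − 33.0024)²/33.0024 = 0.1209
  (29 − 30.9976)²/30.9976 = 0.1287
  (76 − 73.7398)²/73.7398 = 0.0693
  (67 − 69.2602)²/69.2602 = 0.0738
  (66 − 80.4434)²/80.4434 = 2.5933
  (90 − 75.5566)²/75.5566 = 2.7610
  (37 − 26.8145)²/26.8145 = 3.8690
  (15 − 25.1855)²/25.1855 = 4.1192
χ² = 0.1209 + 0.1287 + 0.0693 + 0.0738 + 2.5933 + 2.7610 + 3.8690 + 4.1192 = 13.735

13.735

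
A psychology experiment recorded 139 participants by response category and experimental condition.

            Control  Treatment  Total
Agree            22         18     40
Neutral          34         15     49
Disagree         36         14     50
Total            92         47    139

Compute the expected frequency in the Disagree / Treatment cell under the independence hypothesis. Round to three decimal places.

Row total (Disagree) = 50; column total (Treatment) = 47; grand total N = 139.
Expected count = (row total × column total) / N = 50 × 47 / 139 = 16.906.

16.906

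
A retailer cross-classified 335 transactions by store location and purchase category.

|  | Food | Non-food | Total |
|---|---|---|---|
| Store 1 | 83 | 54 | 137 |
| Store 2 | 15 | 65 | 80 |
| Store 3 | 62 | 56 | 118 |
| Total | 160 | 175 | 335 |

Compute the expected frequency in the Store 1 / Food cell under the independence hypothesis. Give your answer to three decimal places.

65.433

Row total (Store 1) = 137; column total (Food) = 160; grand total N = 335.
Expected count = (row total × column total) / N = 137 × 160 / 335 = 65.433.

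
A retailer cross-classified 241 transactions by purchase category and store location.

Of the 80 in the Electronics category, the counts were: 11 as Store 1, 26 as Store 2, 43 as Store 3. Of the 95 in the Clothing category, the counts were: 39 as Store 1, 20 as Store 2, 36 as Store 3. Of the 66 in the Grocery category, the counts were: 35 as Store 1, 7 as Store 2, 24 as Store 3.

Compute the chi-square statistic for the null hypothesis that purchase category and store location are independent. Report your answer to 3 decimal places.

Row totals: 80, 95, 66. Column totals: 85, 53, 103. Grand total N = 241.
Expected counts (row total × column total / N):
  Electronics, Store 1: 80×85/241 = 28.2158
  Electronics, Store 2: 80×53/241 = 17.5934
  Electronics, Store 3: 80×103/241 = 34.1909
  Clothing, Store 1: 95×85/241 = 33.5062
  Clothing, Store 2: 95×53/241 = 20.8921
  Clothing, Store 3: 95×103/241 = 40.6017
  Grocery, Store 1: 66×85/241 = 23.2780
  Grocery, Store 2: 66×53/241 = 14.5145
  Grocery, Store 3: 66×103/241 = 28.2075
Contributions (O − E)²/E:
  (11 − 28.2158)²/28.2158 = 10.5042
  (26 − 17.5934)²/17.5934 = 4.0169
  (43 − 34.1909)²/34.1909 = 2.2696
  (39 − 33.5062)²/33.5062 = 0.9008
  (20 − 20.8921)²/20.8921 = 0.0381
  (36 − 40.6017)²/40.6017 = 0.5215
  (35 − 23.2780)²/23.2780 = 5.9028
  (7 − 14.5145)²/14.5145 = 3.8904
  (24 − 28.2075)²/28.2075 = 0.6276
χ² = 10.5042 + 4.0169 + 2.2696 + 0.9008 + 0.0381 + 0.5215 + 5.9028 + 3.8904 + 0.6276 = 28.672

28.672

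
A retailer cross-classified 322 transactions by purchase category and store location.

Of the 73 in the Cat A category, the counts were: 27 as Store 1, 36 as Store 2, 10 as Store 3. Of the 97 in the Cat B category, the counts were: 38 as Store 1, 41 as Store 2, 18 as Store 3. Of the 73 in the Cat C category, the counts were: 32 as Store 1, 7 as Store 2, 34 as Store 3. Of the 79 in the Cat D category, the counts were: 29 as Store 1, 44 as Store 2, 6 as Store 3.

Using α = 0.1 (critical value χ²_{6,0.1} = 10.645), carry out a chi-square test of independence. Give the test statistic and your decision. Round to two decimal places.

Row totals: 73, 97, 73, 79. Column totals: 126, 128, 68. Grand total N = 322.
Expected counts (row total × column total / N):
  Cat A, Store 1: 73×126/322 = 28.565
  Cat A, Store 2: 73×128/322 = 29.019
  Cat A, Store 3: 73×68/322 = 15.416
  Cat B, Store 1: 97×126/322 = 37.957
  Cat B, Store 2: 97×128/322 = 38.559
  Cat B, Store 3: 97×68/322 = 20.484
  Cat C, Store 1: 73×126/322 = 28.565
  Cat C, Store 2: 73×128/322 = 29.019
  Cat C, Store 3: 73×68/322 = 15.416
  Cat D, Store 1: 79×126/322 = 30.913
  Cat D, Store 2: 79×128/322 = 31.404
  Cat D, Store 3: 79×68/322 = 16.683
Contributions (O − E)²/E:
  (27 − 28.565)²/28.565 = 0.0857
  (36 − 29.019)²/29.019 = 1.6794
  (10 − 15.416)²/15.416 = 1.9028
  (38 − 37.957)²/37.957 = 0.0000
  (41 − 38.559)²/38.559 = 0.1545
  (18 − 20.484)²/20.484 = 0.3012
  (32 − 28.565)²/28.565 = 0.4131
  (7 − 29.019)²/29.019 = 16.7075
  (34 − 15.416)²/15.416 = 22.4030
  (29 − 30.913)²/30.913 = 0.1184
  (44 − 31.404)²/31.404 = 5.0522
  (6 − 16.683)²/16.683 = 6.8409
χ² = 0.0857 + 1.6794 + 1.9028 + 0.0000 + 0.1545 + 0.3012 + 0.4131 + 16.7075 + 22.4030 + 0.1184 + 5.0522 + 6.8409 = 55.66
df = (4−1)(3−1) = 6. Since 55.66 > 10.645, reject the null hypothesis of independence at α = 0.1.

55.66; reject H₀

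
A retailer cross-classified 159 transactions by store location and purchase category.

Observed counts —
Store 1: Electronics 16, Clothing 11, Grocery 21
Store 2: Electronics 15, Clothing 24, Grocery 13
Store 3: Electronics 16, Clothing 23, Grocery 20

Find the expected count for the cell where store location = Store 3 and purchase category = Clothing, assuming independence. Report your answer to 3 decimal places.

21.522

Row total (Store 3) = 59; column total (Clothing) = 58; grand total N = 159.
Expected count = (row total × column total) / N = 59 × 58 / 159 = 21.522.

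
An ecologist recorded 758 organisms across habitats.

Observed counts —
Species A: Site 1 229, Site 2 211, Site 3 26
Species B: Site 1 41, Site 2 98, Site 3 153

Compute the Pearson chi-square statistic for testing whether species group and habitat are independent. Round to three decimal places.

234.762

Row totals: 466, 292. Column totals: 270, 309, 179. Grand total N = 758.
Expected counts (row total × column total / N):
  Species A, Site 1: 466×270/758 = 165.9894
  Species A, Site 2: 466×309/758 = 189.9657
  Species A, Site 3: 466×179/758 = 110.0449
  Species B, Site 1: 292×270/758 = 104.0106
  Species B, Site 2: 292×309/758 = 119.0343
  Species B, Site 3: 292×179/758 = 68.9551
Contributions (O − E)²/E:
  (229 − 165.9894)²/165.9894 = 23.9192
  (211 − 189.9657)²/189.9657 = 2.3291
  (26 − 110.0449)²/110.0449 = 64.1878
  (41 − 104.0106)²/104.0106 = 38.1724
  (98 − 119.0343)²/119.0343 = 3.7169
  (153 − 68.9551)²/68.9551 = 102.4369
χ² = 23.9192 + 2.3291 + 64.1878 + 38.1724 + 3.7169 + 102.4369 = 234.762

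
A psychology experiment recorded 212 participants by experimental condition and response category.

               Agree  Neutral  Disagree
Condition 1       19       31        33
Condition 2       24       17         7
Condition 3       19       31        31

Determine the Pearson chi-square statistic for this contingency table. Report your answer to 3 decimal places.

15.860

Row totals: 83, 48, 81. Column totals: 62, 79, 71. Grand total N = 212.
Expected counts (row total × column total / N):
  Condition 1, Agree: 83×62/212 = 24.2736
  Condition 1, Neutral: 83×79/212 = 30.9292
  Condition 1, Disagree: 83×71/212 = 27.7972
  Condition 2, Agree: 48×62/212 = 14.0377
  Condition 2, Neutral: 48×79/212 = 17.8868
  Condition 2, Disagree: 48×71/212 = 16.0755
  Condition 3, Agree: 81×62/212 = 23.6887
  Condition 3, Neutral: 81×79/212 = 30.1840
  Condition 3, Disagree: 81×71/212 = 27.1274
Contributions (O − E)²/E:
  (19 − 24.2736)²/24.2736 = 1.1457
  (31 − 30.9292)²/30.9292 = 0.0002
  (33 − 27.7972)²/27.7972 = 0.9738
  (24 − 14.0377)²/14.0377 = 7.0701
  (17 − 17.8868)²/17.8868 = 0.0440
  (7 − 16.0755)²/16.0755 = 5.1236
  (19 − 23.6887)²/23.6887 = 0.9280
  (31 − 30.1840)²/30.1840 = 0.0221
  (31 − 27.1274)²/27.1274 = 0.5528
χ² = 1.1457 + 0.0002 + 0.9738 + 7.0701 + 0.0440 + 5.1236 + 0.9280 + 0.0221 + 0.5528 = 15.860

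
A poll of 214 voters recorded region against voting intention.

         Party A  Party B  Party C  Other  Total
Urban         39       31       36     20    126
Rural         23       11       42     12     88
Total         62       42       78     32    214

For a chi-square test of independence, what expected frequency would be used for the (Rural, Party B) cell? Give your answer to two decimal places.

17.27

Row total (Rural) = 88; column total (Party B) = 42; grand total N = 214.
Expected count = (row total × column total) / N = 88 × 42 / 214 = 17.27.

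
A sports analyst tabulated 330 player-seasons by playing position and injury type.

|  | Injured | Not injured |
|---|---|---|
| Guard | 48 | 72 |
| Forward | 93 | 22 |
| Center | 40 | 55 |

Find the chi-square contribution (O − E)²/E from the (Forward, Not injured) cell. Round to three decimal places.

17.246

Row total (Forward) = 115; column total (Not injured) = 149; N = 330.
Expected count E = 115 × 149 / 330 = 51.92424.
Contribution = (O − E)²/E = (22 − 51.92424)² / 51.92424 = 17.246.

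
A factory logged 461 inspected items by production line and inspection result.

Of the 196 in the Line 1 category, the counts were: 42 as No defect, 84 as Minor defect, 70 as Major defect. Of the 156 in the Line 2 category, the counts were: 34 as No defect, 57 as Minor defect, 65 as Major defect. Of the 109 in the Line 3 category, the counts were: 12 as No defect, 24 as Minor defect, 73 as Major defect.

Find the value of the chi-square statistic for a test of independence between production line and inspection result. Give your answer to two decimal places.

29.22

Row totals: 196, 156, 109. Column totals: 88, 165, 208. Grand total N = 461.
Expected counts (row total × column total / N):
  Line 1, No defect: 196×88/461 = 37.414
  Line 1, Minor defect: 196×165/461 = 70.152
  Line 1, Major defect: 196×208/461 = 88.434
  Line 2, No defect: 156×88/461 = 29.779
  Line 2, Minor defect: 156×165/461 = 55.835
  Line 2, Major defect: 156×208/461 = 70.386
  Line 3, No defect: 109×88/461 = 20.807
  Line 3, Minor defect: 109×165/461 = 39.013
  Line 3, Major defect: 109×208/461 = 49.180
Contributions (O − E)²/E:
  (42 − 37.414)²/37.414 = 0.5621
  (84 − 70.152)²/70.152 = 2.7336
  (70 − 88.434)²/88.434 = 3.8426
  (34 − 29.779)²/29.779 = 0.5983
  (57 − 55.835)²/55.835 = 0.0243
  (65 − 70.386)²/70.386 = 0.4121
  (12 − 20.807)²/20.807 = 3.7277
  (24 − 39.013)²/39.013 = 5.7773
  (73 − 49.180)²/49.180 = 11.5371
χ² = 0.5621 + 2.7336 + 3.8426 + 0.5983 + 0.0243 + 0.4121 + 3.7277 + 5.7773 + 11.5371 = 29.22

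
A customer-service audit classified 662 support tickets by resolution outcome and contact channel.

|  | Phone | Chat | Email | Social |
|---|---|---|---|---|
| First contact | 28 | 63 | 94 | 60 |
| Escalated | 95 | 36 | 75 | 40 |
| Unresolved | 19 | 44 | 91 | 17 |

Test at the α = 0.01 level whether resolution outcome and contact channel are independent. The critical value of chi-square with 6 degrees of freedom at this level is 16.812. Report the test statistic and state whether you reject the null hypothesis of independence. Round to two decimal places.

88.44; reject H₀

Row totals: 245, 246, 171. Column totals: 142, 143, 260, 117. Grand total N = 662.
Expected counts (row total × column total / N):
  First contact, Phone: 245×142/662 = 52.553
  First contact, Chat: 245×143/662 = 52.923
  First contact, Email: 245×260/662 = 96.224
  First contact, Social: 245×117/662 = 43.301
  Escalated, Phone: 246×142/662 = 52.767
  Escalated, Chat: 246×143/662 = 53.139
  Escalated, Email: 246×260/662 = 96.616
  Escalated, Social: 246×117/662 = 43.477
  Unresolved, Phone: 171×142/662 = 36.680
  Unresolved, Chat: 171×143/662 = 36.938
  Unresolved, Email: 171×260/662 = 67.160
  Unresolved, Social: 171×117/662 = 30.222
Contributions (O − E)²/E:
  (28 − 52.553)²/52.553 = 11.4713
  (63 − 52.923)²/52.923 = 1.9187
  (94 − 96.224)²/96.224 = 0.0514
  (60 − 43.301)²/43.301 = 6.4400
  (95 − 52.767)²/52.767 = 33.8019
  (36 − 53.139)²/53.139 = 5.5279
  (75 − 96.616)²/96.616 = 4.8362
  (40 − 43.477)²/43.477 = 0.2781
  (19 − 36.680)²/36.680 = 8.5219
  (44 − 36.938)²/36.938 = 1.3502
  (91 − 67.160)²/67.160 = 8.4626
  (17 − 30.222)²/30.222 = 5.7846
χ² = 11.4713 + 1.9187 + 0.0514 + 6.4400 + 33.8019 + 5.5279 + 4.8362 + 0.2781 + 8.5219 + 1.3502 + 8.4626 + 5.7846 = 88.44
df = (3−1)(4−1) = 6. Since 88.44 > 16.812, reject the null hypothesis of independence at α = 0.01.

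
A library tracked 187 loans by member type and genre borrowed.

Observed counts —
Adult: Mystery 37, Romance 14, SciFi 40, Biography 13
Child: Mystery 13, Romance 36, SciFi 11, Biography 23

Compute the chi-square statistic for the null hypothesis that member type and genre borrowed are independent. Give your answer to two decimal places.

Row totals: 104, 83. Column totals: 50, 50, 51, 36. Grand total N = 187.
Expected counts (row total × column total / N):
  Adult, Mystery: 104×50/187 = 27.8075
  Adult, Romance: 104×50/187 = 27.8075
  Adult, SciFi: 104×51/187 = 28.3636
  Adult, Biography: 104×36/187 = 20.0214
  Child, Mystery: 83×50/187 = 22.1925
  Child, Romance: 83×50/187 = 22.1925
  Child, SciFi: 83×51/187 = 22.6364
  Child, Biography: 83×36/187 = 15.9786
Contributions (O − E)²/E:
  (37 − 27.8075)²/27.8075 = 3.0388
  (14 − 27.8075)²/27.8075 = 6.8560
  (40 − 28.3636)²/28.3636 = 4.7739
  (13 − 20.0214)²/20.0214 = 2.4624
  (13 − 22.1925)²/22.1925 = 3.8077
  (36 − 22.1925)²/22.1925 = 8.5906
  (11 − 22.6364)²/22.6364 = 5.9818
  (23 − 15.9786)²/15.9786 = 3.0854
χ² = 3.0388 + 6.8560 + 4.7739 + 2.4624 + 3.8077 + 8.5906 + 5.9818 + 3.0854 = 38.60

38.60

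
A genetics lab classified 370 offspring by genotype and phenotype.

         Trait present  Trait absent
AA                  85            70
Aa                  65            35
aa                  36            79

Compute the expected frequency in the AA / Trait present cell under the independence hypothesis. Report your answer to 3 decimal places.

77.919

Row total (AA) = 155; column total (Trait present) = 186; grand total N = 370.
Expected count = (row total × column total) / N = 155 × 186 / 370 = 77.919.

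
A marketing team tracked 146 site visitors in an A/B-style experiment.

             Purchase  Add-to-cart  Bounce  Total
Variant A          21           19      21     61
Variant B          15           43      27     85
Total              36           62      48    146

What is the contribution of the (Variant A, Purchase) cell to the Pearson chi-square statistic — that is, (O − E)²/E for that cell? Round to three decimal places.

2.361

Row total (Variant A) = 61; column total (Purchase) = 36; N = 146.
Expected count E = 61 × 36 / 146 = 15.0411.
Contribution = (O − E)²/E = (21 − 15.0411)² / 15.0411 = 2.361.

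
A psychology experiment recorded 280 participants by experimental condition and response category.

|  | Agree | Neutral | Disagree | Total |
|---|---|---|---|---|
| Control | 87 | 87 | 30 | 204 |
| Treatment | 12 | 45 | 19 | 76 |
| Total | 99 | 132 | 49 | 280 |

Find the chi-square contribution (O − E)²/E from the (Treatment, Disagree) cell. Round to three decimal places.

2.443

Row total (Treatment) = 76; column total (Disagree) = 49; N = 280.
Expected count E = 76 × 49 / 280 = 13.3000.
Contribution = (O − E)²/E = (19 − 13.3000)² / 13.3000 = 2.443.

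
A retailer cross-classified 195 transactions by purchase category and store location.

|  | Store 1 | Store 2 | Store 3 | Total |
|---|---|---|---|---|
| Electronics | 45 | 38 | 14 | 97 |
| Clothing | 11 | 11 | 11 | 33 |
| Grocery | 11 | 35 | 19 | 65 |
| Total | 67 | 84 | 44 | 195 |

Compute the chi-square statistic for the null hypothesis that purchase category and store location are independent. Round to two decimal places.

Grand total N = 195.
Expected counts (row total × column total / N):
  Electronics, Store 1: 97×67/195 = 33.328
  Electronics, Store 2: 97×84/195 = 41.785
  Electronics, Store 3: 97×44/195 = 21.887
  Clothing, Store 1: 33×67/195 = 11.338
  Clothing, Store 2: 33×84/195 = 14.215
  Clothing, Store 3: 33×44/195 = 7.446
  Grocery, Store 1: 65×67/195 = 22.333
  Grocery, Store 2: 65×84/195 = 28.000
  Grocery, Store 3: 65×44/195 = 14.667
Contributions (O − E)²/E:
  (45 − 33.328)²/33.328 = 4.0877
  (38 − 41.785)²/41.785 = 0.3429
  (14 − 21.887)²/21.887 = 2.8421
  (11 − 11.338)²/11.338 = 0.0101
  (11 − 14.215)²/14.215 = 0.7271
  (11 − 7.446)²/7.446 = 1.6963
  (11 − 22.333)²/22.333 = 5.7510
  (35 − 28.000)²/28.000 = 1.7500
  (19 − 14.667)²/14.667 = 1.2801
χ² = 4.0877 + 0.3429 + 2.8421 + 0.0101 + 0.7271 + 1.6963 + 5.7510 + 1.7500 + 1.2801 = 18.49

18.49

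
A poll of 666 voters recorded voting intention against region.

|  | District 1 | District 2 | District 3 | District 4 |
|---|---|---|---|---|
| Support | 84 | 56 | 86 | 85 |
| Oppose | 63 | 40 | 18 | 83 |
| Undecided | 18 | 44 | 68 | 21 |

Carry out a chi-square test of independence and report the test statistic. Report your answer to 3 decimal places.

87.001

Row totals: 311, 204, 151. Column totals: 165, 140, 172, 189. Grand total N = 666.
Expected counts (row total × column total / N):
  Support, District 1: 311×165/666 = 77.0495
  Support, District 2: 311×140/666 = 65.3754
  Support, District 3: 311×172/666 = 80.3183
  Support, District 4: 311×189/666 = 88.2568
  Oppose, District 1: 204×165/666 = 50.5405
  Oppose, District 2: 204×140/666 = 42.8829
  Oppose, District 3: 204×172/666 = 52.6847
  Oppose, District 4: 204×189/666 = 57.8919
  Undecided, District 1: 151×165/666 = 37.4099
  Undecided, District 2: 151×140/666 = 31.7417
  Undecided, District 3: 151×172/666 = 38.9970
  Undecided, District 4: 151×189/666 = 42.8514
Contributions (O − E)²/E:
  (84 − 77.0495)²/77.0495 = 0.6270
  (56 − 65.3754)²/65.3754 = 1.3445
  (86 − 80.3183)²/80.3183 = 0.4019
  (85 − 88.2568)²/88.2568 = 0.1202
  (63 − 50.5405)²/50.5405 = 3.0716
  (40 − 42.8829)²/42.8829 = 0.1938
  (18 − 52.6847)²/52.6847 = 22.8345
  (83 − 57.8919)²/57.8919 = 10.8895
  (18 − 37.4099)²/37.4099 = 10.0707
  (44 − 31.7417)²/31.7417 = 4.7340
  (68 − 38.9970)²/38.9970 = 21.5702
  (21 − 42.8514)²/42.8514 = 11.1428
χ² = 0.6270 + 1.3445 + 0.4019 + 0.1202 + 3.0716 + 0.1938 + 22.8345 + 10.8895 + 10.0707 + 4.7340 + 21.5702 + 11.1428 = 87.001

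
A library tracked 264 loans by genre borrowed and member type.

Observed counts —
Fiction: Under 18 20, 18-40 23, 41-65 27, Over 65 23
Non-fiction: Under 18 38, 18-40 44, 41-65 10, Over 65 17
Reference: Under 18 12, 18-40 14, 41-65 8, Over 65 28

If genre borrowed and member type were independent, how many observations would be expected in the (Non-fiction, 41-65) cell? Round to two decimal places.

Row total (Non-fiction) = 109; column total (41-65) = 45; grand total N = 264.
Expected count = (row total × column total) / N = 109 × 45 / 264 = 18.58.

18.58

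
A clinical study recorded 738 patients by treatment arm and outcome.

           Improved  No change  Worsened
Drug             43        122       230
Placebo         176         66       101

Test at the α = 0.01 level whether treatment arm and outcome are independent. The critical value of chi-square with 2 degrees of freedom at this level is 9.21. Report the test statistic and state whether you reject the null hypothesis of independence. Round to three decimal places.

144.782; reject H₀

Row totals: 395, 343. Column totals: 219, 188, 331. Grand total N = 738.
Expected counts (row total × column total / N):
  Drug, Improved: 395×219/738 = 117.2154
  Drug, No change: 395×188/738 = 100.6233
  Drug, Worsened: 395×331/738 = 177.1612
  Placebo, Improved: 343×219/738 = 101.7846
  Placebo, No change: 343×188/738 = 87.3767
  Placebo, Worsened: 343×331/738 = 153.8388
Contributions (O − E)²/E:
  (43 − 117.2154)²/117.2154 = 46.9898
  (122 − 100.6233)²/100.6233 = 4.5413
  (230 − 177.1612)²/177.1612 = 15.7593
  (176 − 101.7846)²/101.7846 = 54.1135
  (66 − 87.3767)²/87.3767 = 5.2298
  (101 − 153.8388)²/153.8388 = 18.1485
χ² = 46.9898 + 4.5413 + 15.7593 + 54.1135 + 5.2298 + 18.1485 = 144.782
df = (2−1)(3−1) = 2. Since 144.782 > 9.21, reject the null hypothesis of independence at α = 0.01.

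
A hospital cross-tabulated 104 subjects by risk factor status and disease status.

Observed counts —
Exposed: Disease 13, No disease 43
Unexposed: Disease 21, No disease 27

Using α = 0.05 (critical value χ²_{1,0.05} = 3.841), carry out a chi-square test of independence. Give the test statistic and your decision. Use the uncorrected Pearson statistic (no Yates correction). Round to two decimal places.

Row totals: 56, 48. Column totals: 34, 70. Grand total N = 104.
Expected counts (row total × column total / N):
  Exposed, Disease: 56×34/104 = 18.308
  Exposed, No disease: 56×70/104 = 37.692
  Unexposed, Disease: 48×34/104 = 15.692
  Unexposed, No disease: 48×70/104 = 32.308
Contributions (O − E)²/E:
  (13 − 18.308)²/18.308 = 1.5389
  (43 − 37.692)²/37.692 = 0.7475
  (21 − 15.692)²/15.692 = 1.7955
  (27 − 32.308)²/32.308 = 0.8721
χ² = 1.5389 + 0.7475 + 1.7955 + 0.8721 = 4.95
df = (2−1)(2−1) = 1. Since 4.95 > 3.841, reject the null hypothesis of independence at α = 0.05.

4.95; reject H₀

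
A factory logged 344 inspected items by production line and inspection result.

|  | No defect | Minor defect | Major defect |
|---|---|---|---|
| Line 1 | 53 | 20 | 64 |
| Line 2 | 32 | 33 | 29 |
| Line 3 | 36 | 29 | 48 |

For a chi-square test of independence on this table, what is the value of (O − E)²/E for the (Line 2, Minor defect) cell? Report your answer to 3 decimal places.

Row total (Line 2) = 94; column total (Minor defect) = 82; N = 344.
Expected count E = 94 × 82 / 344 = 22.4070.
Contribution = (O − E)²/E = (33 − 22.4070)² / 22.4070 = 5.008.

5.008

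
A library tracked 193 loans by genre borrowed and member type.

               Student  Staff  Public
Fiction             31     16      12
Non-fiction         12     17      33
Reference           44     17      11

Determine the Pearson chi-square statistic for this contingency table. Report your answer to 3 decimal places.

Row totals: 59, 62, 72. Column totals: 87, 50, 56. Grand total N = 193.
Expected counts (row total × column total / N):
  Fiction, Student: 59×87/193 = 26.59585
  Fiction, Staff: 59×50/193 = 15.28497
  Fiction, Public: 59×56/193 = 17.11917
  Non-fiction, Student: 62×87/193 = 27.94819
  Non-fiction, Staff: 62×50/193 = 16.06218
  Non-fiction, Public: 62×56/193 = 17.98964
  Reference, Student: 72×87/193 = 32.45596
  Reference, Staff: 72×50/193 = 18.65285
  Reference, Public: 72×56/193 = 20.89119
Contributions (O − E)²/E:
  (31 − 26.59585)²/26.59585 = 0.7293
  (16 − 15.28497)²/15.28497 = 0.0334
  (12 − 17.11917)²/17.11917 = 1.5308
  (12 − 27.94819)²/27.94819 = 9.1006
  (17 − 16.06218)²/16.06218 = 0.0548
  (33 − 17.98964)²/17.98964 = 12.5245
  (44 − 32.45596)²/32.45596 = 4.1060
  (17 − 18.65285)²/18.65285 = 0.1465
  (11 − 20.89119)²/20.89119 = 4.6831
χ² = 0.7293 + 0.0334 + 1.5308 + 9.1006 + 0.0548 + 12.5245 + 4.1060 + 0.1465 + 4.6831 = 32.909

32.909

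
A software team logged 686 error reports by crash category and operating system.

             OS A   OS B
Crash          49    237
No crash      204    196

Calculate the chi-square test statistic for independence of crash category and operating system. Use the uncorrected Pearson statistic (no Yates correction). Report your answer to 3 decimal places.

82.167

Row totals: 286, 400. Column totals: 253, 433. Grand total N = 686.
Expected counts (row total × column total / N):
  Crash, OS A: 286×253/686 = 105.4781
  Crash, OS B: 286×433/686 = 180.5219
  No crash, OS A: 400×253/686 = 147.5219
  No crash, OS B: 400×433/686 = 252.4781
Contributions (O − E)²/E:
  (49 − 105.4781)²/105.4781 = 30.2411
  (237 − 180.5219)²/180.5219 = 17.6697
  (204 − 147.5219)²/147.5219 = 21.6224
  (196 − 252.4781)²/252.4781 = 12.6339
χ² = 30.2411 + 17.6697 + 21.6224 + 12.6339 = 82.167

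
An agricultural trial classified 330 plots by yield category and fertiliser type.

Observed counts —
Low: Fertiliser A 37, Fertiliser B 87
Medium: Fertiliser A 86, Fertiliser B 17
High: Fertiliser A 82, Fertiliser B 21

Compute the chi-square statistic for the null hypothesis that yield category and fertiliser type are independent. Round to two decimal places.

88.31

Row totals: 124, 103, 103. Column totals: 205, 125. Grand total N = 330.
Expected counts (row total × column total / N):
  Low, Fertiliser A: 124×205/330 = 77.030
  Low, Fertiliser B: 124×125/330 = 46.970
  Medium, Fertiliser A: 103×205/330 = 63.985
  Medium, Fertiliser B: 103×125/330 = 39.015
  High, Fertiliser A: 103×205/330 = 63.985
  High, Fertiliser B: 103×125/330 = 39.015
Contributions (O − E)²/E:
  (37 − 77.030)²/77.030 = 20.8023
  (87 − 46.970)²/46.970 = 34.1154
  (86 − 63.985)²/63.985 = 7.5746
  (17 − 39.015)²/39.015 = 12.4224
  (82 − 63.985)²/63.985 = 5.0721
  (21 − 39.015)²/39.015 = 8.3183
χ² = 20.8023 + 34.1154 + 7.5746 + 12.4224 + 5.0721 + 8.3183 = 88.31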